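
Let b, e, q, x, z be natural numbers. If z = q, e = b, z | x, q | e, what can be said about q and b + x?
q | b + x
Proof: e = b and q | e, thus q | b. z = q and z | x, so q | x. q | b, so q | b + x.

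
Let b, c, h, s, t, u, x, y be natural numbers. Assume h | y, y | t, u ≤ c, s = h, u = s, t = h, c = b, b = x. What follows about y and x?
y ≤ x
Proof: From u = s and s = h, u = h. From t = h and y | t, y | h. h | y, so h = y. Since u = h, u = y. Because c = b and b = x, c = x. Since u ≤ c, u ≤ x. Since u = y, y ≤ x.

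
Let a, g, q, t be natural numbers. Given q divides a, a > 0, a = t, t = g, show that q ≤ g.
From a = t and t = g, a = g. q divides a and a > 0, so q ≤ a. a = g, so q ≤ g.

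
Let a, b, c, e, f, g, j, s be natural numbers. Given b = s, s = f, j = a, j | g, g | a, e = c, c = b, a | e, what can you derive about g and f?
g | f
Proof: Because b = s and s = f, b = f. j = a and j | g, thus a | g. g | a, so a = g. e = c and c = b, thus e = b. Since a | e, a | b. a = g, so g | b. Because b = f, g | f.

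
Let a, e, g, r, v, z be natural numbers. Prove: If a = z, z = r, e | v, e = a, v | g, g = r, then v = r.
g = r and v | g, hence v | r. Since e = a and e | v, a | v. Since a = z, z | v. Since z = r, r | v. Since v | r, v = r.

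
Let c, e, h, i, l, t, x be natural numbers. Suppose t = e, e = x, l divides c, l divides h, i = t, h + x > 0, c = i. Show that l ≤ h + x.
Because t = e and e = x, t = x. c = i and l divides c, hence l divides i. Since i = t, l divides t. t = x, so l divides x. l divides h, so l divides h + x. From h + x > 0, l ≤ h + x.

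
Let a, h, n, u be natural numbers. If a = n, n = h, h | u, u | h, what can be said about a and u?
a = u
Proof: a = n and n = h, hence a = h. h | u and u | h, hence h = u. a = h, so a = u.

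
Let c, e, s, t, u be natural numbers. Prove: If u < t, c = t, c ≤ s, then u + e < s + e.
c = t and c ≤ s, hence t ≤ s. Since u < t, u < s. Then u + e < s + e.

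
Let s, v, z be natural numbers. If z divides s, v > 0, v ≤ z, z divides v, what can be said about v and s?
v divides s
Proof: z divides v and v > 0, hence z ≤ v. From v ≤ z, z = v. Since z divides s, v divides s.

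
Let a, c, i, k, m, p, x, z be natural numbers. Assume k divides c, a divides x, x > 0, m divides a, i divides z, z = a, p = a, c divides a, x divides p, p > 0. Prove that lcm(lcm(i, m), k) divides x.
a divides x and x > 0, therefore a ≤ x. x divides p and p > 0, so x ≤ p. Because p = a, x ≤ a. From a ≤ x, a = x. z = a and i divides z, hence i divides a. Since m divides a, lcm(i, m) divides a. k divides c and c divides a, thus k divides a. Since lcm(i, m) divides a, lcm(lcm(i, m), k) divides a. Because a = x, lcm(lcm(i, m), k) divides x.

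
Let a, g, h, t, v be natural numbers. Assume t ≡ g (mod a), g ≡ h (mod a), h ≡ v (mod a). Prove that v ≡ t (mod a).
t ≡ g (mod a) and g ≡ h (mod a), thus t ≡ h (mod a). h ≡ v (mod a), so t ≡ v (mod a). Then v ≡ t (mod a).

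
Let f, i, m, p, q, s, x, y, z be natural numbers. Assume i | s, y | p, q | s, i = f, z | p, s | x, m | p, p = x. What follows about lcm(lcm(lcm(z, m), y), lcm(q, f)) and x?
lcm(lcm(lcm(z, m), y), lcm(q, f)) | x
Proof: z | p and m | p, so lcm(z, m) | p. Since y | p, lcm(lcm(z, m), y) | p. p = x, so lcm(lcm(z, m), y) | x. Since i = f and i | s, f | s. q | s, so lcm(q, f) | s. s | x, so lcm(q, f) | x. Because lcm(lcm(z, m), y) | x, lcm(lcm(lcm(z, m), y), lcm(q, f)) | x.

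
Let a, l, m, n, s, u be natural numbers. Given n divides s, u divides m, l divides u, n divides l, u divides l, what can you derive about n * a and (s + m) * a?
n * a divides (s + m) * a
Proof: l divides u and u divides l, therefore l = u. Since n divides l, n divides u. Since u divides m, n divides m. Since n divides s, n divides s + m. Then n * a divides (s + m) * a.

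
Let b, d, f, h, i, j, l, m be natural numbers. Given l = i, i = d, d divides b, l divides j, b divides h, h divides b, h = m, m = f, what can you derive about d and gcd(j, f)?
d divides gcd(j, f)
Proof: Because l = i and i = d, l = d. Since l divides j, d divides j. h = m and m = f, so h = f. b divides h and h divides b, hence b = h. Since d divides b, d divides h. Since h = f, d divides f. Since d divides j, d divides gcd(j, f).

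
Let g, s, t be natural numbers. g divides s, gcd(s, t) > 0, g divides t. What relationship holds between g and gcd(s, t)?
g ≤ gcd(s, t)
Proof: g divides s and g divides t, so g divides gcd(s, t). Since gcd(s, t) > 0, g ≤ gcd(s, t).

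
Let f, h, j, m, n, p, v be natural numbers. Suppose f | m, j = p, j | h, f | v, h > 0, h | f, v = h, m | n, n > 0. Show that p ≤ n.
j = p and j | h, hence p | h. h > 0, so p ≤ h. v = h and f | v, so f | h. Since h | f, f = h. Since f | m and m | n, f | n. Since f = h, h | n. Since n > 0, h ≤ n. Since p ≤ h, p ≤ n.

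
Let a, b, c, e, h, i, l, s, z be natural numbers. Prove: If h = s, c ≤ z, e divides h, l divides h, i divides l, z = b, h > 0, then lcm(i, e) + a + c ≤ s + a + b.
From i divides l and l divides h, i divides h. e divides h, so lcm(i, e) divides h. h > 0, so lcm(i, e) ≤ h. h = s, so lcm(i, e) ≤ s. Then lcm(i, e) + a ≤ s + a. Because z = b and c ≤ z, c ≤ b. lcm(i, e) + a ≤ s + a, so lcm(i, e) + a + c ≤ s + a + b.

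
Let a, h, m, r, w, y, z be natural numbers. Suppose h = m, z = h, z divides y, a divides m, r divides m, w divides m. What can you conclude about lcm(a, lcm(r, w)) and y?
lcm(a, lcm(r, w)) divides y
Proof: r divides m and w divides m, so lcm(r, w) divides m. Because a divides m, lcm(a, lcm(r, w)) divides m. z = h and h = m, thus z = m. Since z divides y, m divides y. From lcm(a, lcm(r, w)) divides m, lcm(a, lcm(r, w)) divides y.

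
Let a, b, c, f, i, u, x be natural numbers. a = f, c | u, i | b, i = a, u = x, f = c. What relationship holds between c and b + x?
c | b + x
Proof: i = a and a = f, thus i = f. Since f = c, i = c. Since i | b, c | b. u = x and c | u, hence c | x. Since c | b, c | b + x.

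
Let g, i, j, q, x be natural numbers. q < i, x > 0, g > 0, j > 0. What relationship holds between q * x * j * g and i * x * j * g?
q * x * j * g < i * x * j * g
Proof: q < i and x > 0, so q * x < i * x. Because j > 0, q * x * j < i * x * j. Because g > 0, q * x * j * g < i * x * j * g.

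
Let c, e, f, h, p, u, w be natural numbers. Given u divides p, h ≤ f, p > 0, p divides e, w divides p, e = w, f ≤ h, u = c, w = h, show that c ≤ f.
h ≤ f and f ≤ h, so h = f. From w = h, w = f. Since e = w and p divides e, p divides w. w divides p, so p = w. u divides p and p > 0, therefore u ≤ p. p = w, so u ≤ w. u = c, so c ≤ w. w = f, so c ≤ f.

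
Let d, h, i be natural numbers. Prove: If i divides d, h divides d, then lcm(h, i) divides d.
h divides d and i divides d. Because lcm divides any common multiple, lcm(h, i) divides d.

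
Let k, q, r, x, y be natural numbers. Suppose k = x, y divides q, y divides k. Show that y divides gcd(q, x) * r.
From k = x and y divides k, y divides x. Since y divides q, y divides gcd(q, x). Then y divides gcd(q, x) * r.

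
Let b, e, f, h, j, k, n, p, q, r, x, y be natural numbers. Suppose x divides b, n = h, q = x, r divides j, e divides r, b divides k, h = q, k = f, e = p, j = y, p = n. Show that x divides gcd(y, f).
Since n = h and h = q, n = q. Because e = p and p = n, e = n. Since e divides r, n divides r. From n = q, q divides r. Since j = y and r divides j, r divides y. q divides r, so q divides y. Since q = x, x divides y. x divides b and b divides k, thus x divides k. Since k = f, x divides f. x divides y, so x divides gcd(y, f).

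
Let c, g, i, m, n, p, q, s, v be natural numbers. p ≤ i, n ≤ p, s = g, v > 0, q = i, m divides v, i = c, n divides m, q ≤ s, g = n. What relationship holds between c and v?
c ≤ v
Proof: n ≤ p and p ≤ i, so n ≤ i. s = g and g = n, so s = n. Because q ≤ s, q ≤ n. q = i, so i ≤ n. n ≤ i, so n = i. Since i = c, n = c. n divides m and m divides v, therefore n divides v. Since v > 0, n ≤ v. From n = c, c ≤ v.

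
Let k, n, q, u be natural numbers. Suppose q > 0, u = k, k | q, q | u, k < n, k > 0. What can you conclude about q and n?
q < n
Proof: k | q and q > 0, thus k ≤ q. Since u = k and q | u, q | k. Since k > 0, q ≤ k. k ≤ q, so k = q. Since k < n, q < n.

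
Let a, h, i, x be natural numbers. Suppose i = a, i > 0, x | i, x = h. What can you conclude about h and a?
h ≤ a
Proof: From x | i and i > 0, x ≤ i. From i = a, x ≤ a. Since x = h, h ≤ a.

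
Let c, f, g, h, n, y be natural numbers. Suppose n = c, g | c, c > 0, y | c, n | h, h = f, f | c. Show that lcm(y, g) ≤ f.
n = c and n | h, so c | h. Since h = f, c | f. f | c, so c = f. y | c and g | c, thus lcm(y, g) | c. c > 0, so lcm(y, g) ≤ c. Since c = f, lcm(y, g) ≤ f.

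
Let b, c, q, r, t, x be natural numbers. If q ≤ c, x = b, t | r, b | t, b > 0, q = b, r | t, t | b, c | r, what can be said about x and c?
x = c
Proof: Since q = b and q ≤ c, b ≤ c. r | t and t | r, so r = t. From t | b and b | t, t = b. r = t, so r = b. Since c | r, c | b. Since b > 0, c ≤ b. Since b ≤ c, b = c. x = b, so x = c.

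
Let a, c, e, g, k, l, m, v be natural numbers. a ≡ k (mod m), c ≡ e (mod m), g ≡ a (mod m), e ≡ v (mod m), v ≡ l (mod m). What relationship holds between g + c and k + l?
g + c ≡ k + l (mod m)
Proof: g ≡ a (mod m) and a ≡ k (mod m), hence g ≡ k (mod m). c ≡ e (mod m) and e ≡ v (mod m), so c ≡ v (mod m). Since v ≡ l (mod m), c ≡ l (mod m). Combined with g ≡ k (mod m), by adding congruences, g + c ≡ k + l (mod m).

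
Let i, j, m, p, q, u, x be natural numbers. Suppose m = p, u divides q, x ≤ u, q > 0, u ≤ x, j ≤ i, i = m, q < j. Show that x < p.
u ≤ x and x ≤ u, hence u = x. u divides q and q > 0, therefore u ≤ q. From q < j, u < j. Because u = x, x < j. i = m and m = p, so i = p. Since j ≤ i, j ≤ p. From x < j, x < p.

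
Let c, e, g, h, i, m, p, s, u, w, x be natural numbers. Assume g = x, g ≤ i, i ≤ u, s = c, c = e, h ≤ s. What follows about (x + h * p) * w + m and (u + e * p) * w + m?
(x + h * p) * w + m ≤ (u + e * p) * w + m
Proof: Since g = x and g ≤ i, x ≤ i. Since i ≤ u, x ≤ u. s = c and c = e, hence s = e. h ≤ s, so h ≤ e. Then h * p ≤ e * p. From x ≤ u, x + h * p ≤ u + e * p. Then (x + h * p) * w ≤ (u + e * p) * w. Then (x + h * p) * w + m ≤ (u + e * p) * w + m.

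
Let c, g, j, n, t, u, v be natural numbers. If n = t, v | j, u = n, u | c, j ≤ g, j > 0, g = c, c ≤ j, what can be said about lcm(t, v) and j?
lcm(t, v) ≤ j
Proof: From g = c and j ≤ g, j ≤ c. c ≤ j, so c = j. From u = n and n = t, u = t. From u | c, t | c. c = j, so t | j. v | j, so lcm(t, v) | j. Since j > 0, lcm(t, v) ≤ j.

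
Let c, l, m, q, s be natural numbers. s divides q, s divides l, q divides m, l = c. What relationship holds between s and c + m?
s divides c + m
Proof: l = c and s divides l, therefore s divides c. From s divides q and q divides m, s divides m. s divides c, so s divides c + m.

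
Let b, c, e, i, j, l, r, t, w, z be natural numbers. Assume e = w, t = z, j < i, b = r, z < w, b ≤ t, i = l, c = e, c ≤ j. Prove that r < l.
Since t = z and b ≤ t, b ≤ z. From b = r, r ≤ z. z < w, so r < w. Because c = e and e = w, c = w. Since c ≤ j and j < i, c < i. From c = w, w < i. r < w, so r < i. Since i = l, r < l.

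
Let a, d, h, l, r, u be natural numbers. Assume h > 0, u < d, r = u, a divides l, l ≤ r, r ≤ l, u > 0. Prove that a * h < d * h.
From l ≤ r and r ≤ l, l = r. r = u, so l = u. a divides l, so a divides u. Because u > 0, a ≤ u. Since u < d, a < d. Using h > 0 and multiplying by a positive, a * h < d * h.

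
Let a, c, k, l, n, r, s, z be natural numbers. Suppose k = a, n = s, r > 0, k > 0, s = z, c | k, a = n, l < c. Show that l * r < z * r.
From a = n and n = s, a = s. s = z, so a = z. c | k and k > 0, therefore c ≤ k. k = a, so c ≤ a. l < c, so l < a. From a = z, l < z. r > 0, so l * r < z * r.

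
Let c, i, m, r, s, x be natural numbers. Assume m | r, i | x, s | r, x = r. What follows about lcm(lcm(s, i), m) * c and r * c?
lcm(lcm(s, i), m) * c | r * c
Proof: x = r and i | x, hence i | r. s | r, so lcm(s, i) | r. Because m | r, lcm(lcm(s, i), m) | r. Then lcm(lcm(s, i), m) * c | r * c.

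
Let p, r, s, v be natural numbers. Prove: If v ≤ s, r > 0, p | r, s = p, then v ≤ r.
s = p and v ≤ s, thus v ≤ p. p | r and r > 0, so p ≤ r. Since v ≤ p, v ≤ r.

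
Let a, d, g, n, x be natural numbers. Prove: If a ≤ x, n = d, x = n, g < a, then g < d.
x = n and n = d, thus x = d. Because g < a and a ≤ x, g < x. x = d, so g < d.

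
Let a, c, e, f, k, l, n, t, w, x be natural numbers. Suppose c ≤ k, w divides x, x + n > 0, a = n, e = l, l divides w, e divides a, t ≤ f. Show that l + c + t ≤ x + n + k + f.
Since l divides w and w divides x, l divides x. e = l and e divides a, hence l divides a. Because a = n, l divides n. l divides x, so l divides x + n. Since x + n > 0, l ≤ x + n. Since c ≤ k, l + c ≤ x + n + k. Since t ≤ f, l + c + t ≤ x + n + k + f.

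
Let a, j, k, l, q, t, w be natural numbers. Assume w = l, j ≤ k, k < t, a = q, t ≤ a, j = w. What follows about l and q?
l < q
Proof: j = w and w = l, thus j = l. From k < t and t ≤ a, k < a. Since j ≤ k, j < a. a = q, so j < q. j = l, so l < q.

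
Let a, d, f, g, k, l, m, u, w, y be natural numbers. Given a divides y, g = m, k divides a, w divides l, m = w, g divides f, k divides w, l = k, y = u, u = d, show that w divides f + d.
From g = m and m = w, g = w. g divides f, so w divides f. l = k and w divides l, therefore w divides k. Since k divides w, k = w. k divides a, so w divides a. From y = u and a divides y, a divides u. w divides a, so w divides u. Since u = d, w divides d. Since w divides f, w divides f + d.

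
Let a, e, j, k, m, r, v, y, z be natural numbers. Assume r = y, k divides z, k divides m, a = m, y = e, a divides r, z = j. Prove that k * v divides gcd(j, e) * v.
Since z = j and k divides z, k divides j. r = y and y = e, thus r = e. a = m and a divides r, hence m divides r. k divides m, so k divides r. Because r = e, k divides e. Since k divides j, k divides gcd(j, e). Then k * v divides gcd(j, e) * v.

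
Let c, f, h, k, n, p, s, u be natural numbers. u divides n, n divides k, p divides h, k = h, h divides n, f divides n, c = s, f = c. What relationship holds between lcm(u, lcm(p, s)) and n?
lcm(u, lcm(p, s)) divides n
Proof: Since k = h and n divides k, n divides h. Because h divides n, h = n. Because p divides h, p divides n. Since f = c and c = s, f = s. Since f divides n, s divides n. p divides n, so lcm(p, s) divides n. From u divides n, lcm(u, lcm(p, s)) divides n.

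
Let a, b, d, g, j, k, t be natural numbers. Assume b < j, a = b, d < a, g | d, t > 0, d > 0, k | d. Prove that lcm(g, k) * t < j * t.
g | d and k | d, so lcm(g, k) | d. Since d > 0, lcm(g, k) ≤ d. a = b and d < a, therefore d < b. From b < j, d < j. From lcm(g, k) ≤ d, lcm(g, k) < j. t > 0, so lcm(g, k) * t < j * t.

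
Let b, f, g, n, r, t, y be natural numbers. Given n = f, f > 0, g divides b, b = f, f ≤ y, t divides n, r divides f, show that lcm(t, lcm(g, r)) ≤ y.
n = f and t divides n, thus t divides f. From b = f and g divides b, g divides f. r divides f, so lcm(g, r) divides f. t divides f, so lcm(t, lcm(g, r)) divides f. Because f > 0, lcm(t, lcm(g, r)) ≤ f. Since f ≤ y, lcm(t, lcm(g, r)) ≤ y.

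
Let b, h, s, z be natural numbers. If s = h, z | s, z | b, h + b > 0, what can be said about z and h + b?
z ≤ h + b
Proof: s = h and z | s, thus z | h. Since z | b, z | h + b. Since h + b > 0, z ≤ h + b.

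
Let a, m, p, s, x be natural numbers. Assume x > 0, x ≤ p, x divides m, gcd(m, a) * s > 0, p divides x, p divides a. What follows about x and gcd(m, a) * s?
x ≤ gcd(m, a) * s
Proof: From p divides x and x > 0, p ≤ x. Since x ≤ p, p = x. Since p divides a, x divides a. x divides m, so x divides gcd(m, a). Then x divides gcd(m, a) * s. From gcd(m, a) * s > 0, x ≤ gcd(m, a) * s.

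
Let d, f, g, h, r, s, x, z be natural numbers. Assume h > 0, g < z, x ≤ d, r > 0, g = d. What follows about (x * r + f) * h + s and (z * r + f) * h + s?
(x * r + f) * h + s < (z * r + f) * h + s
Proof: g = d and g < z, thus d < z. x ≤ d, so x < z. Because r > 0, by multiplying by a positive, x * r < z * r. Then x * r + f < z * r + f. Combined with h > 0, by multiplying by a positive, (x * r + f) * h < (z * r + f) * h. Then (x * r + f) * h + s < (z * r + f) * h + s.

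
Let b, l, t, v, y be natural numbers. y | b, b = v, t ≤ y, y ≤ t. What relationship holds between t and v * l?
t | v * l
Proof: y ≤ t and t ≤ y, so y = t. Because y | b, t | b. b = v, so t | v. Then t | v * l.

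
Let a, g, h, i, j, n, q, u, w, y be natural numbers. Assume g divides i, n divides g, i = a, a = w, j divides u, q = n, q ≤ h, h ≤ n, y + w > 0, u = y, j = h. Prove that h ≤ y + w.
From j = h and j divides u, h divides u. u = y, so h divides y. q = n and q ≤ h, therefore n ≤ h. h ≤ n, so n = h. i = a and g divides i, so g divides a. a = w, so g divides w. Since n divides g, n divides w. Since n = h, h divides w. h divides y, so h divides y + w. Since y + w > 0, h ≤ y + w.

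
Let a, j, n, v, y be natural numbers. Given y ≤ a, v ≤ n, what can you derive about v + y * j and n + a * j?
v + y * j ≤ n + a * j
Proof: y ≤ a, therefore y * j ≤ a * j. Since v ≤ n, v + y * j ≤ n + a * j.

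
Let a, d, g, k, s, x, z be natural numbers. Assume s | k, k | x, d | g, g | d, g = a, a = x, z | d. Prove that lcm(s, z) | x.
From s | k and k | x, s | x. Because d | g and g | d, d = g. g = a, so d = a. Because a = x, d = x. Since z | d, z | x. Because s | x, lcm(s, z) | x.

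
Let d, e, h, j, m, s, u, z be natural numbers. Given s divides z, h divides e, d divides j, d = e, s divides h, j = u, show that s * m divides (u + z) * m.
Since s divides h and h divides e, s divides e. j = u and d divides j, thus d divides u. Since d = e, e divides u. Since s divides e, s divides u. Since s divides z, s divides u + z. Then s * m divides (u + z) * m.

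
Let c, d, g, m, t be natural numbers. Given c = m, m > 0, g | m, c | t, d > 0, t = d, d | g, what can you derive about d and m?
d = m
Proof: From d | g and g | m, d | m. m > 0, so d ≤ m. c = m and c | t, so m | t. Since t = d, m | d. Since d > 0, m ≤ d. Since d ≤ m, d = m.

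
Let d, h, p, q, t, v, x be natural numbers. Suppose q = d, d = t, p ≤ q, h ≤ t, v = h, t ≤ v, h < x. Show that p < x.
From q = d and d = t, q = t. Since p ≤ q, p ≤ t. v = h and t ≤ v, thus t ≤ h. h ≤ t, so h = t. Since h < x, t < x. From p ≤ t, p < x.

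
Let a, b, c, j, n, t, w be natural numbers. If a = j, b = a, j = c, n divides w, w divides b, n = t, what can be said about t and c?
t divides c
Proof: a = j and j = c, so a = c. b = a and w divides b, thus w divides a. Since a = c, w divides c. n divides w, so n divides c. Since n = t, t divides c.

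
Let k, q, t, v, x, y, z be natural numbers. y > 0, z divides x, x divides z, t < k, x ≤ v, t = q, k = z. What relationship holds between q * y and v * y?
q * y < v * y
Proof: z divides x and x divides z, therefore z = x. k = z and t < k, so t < z. Since z = x, t < x. Since t = q, q < x. Since x ≤ v, q < v. Since y > 0, by multiplying by a positive, q * y < v * y.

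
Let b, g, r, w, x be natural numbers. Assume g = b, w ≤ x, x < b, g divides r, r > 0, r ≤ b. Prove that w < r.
Because g = b and g divides r, b divides r. r > 0, so b ≤ r. r ≤ b, so b = r. w ≤ x and x < b, thus w < b. Since b = r, w < r.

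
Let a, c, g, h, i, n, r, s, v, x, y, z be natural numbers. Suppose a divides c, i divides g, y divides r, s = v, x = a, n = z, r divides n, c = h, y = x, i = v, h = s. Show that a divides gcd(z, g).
y = x and x = a, therefore y = a. Since y divides r, a divides r. Since n = z and r divides n, r divides z. Since a divides r, a divides z. h = s and s = v, therefore h = v. c = h and a divides c, thus a divides h. Since h = v, a divides v. Because i = v and i divides g, v divides g. Since a divides v, a divides g. a divides z, so a divides gcd(z, g).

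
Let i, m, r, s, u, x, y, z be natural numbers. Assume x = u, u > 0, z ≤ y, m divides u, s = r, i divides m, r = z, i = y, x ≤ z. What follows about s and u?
s = u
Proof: s = r and r = z, thus s = z. From i divides m and m divides u, i divides u. u > 0, so i ≤ u. Since i = y, y ≤ u. z ≤ y, so z ≤ u. From x = u and x ≤ z, u ≤ z. Since z ≤ u, z = u. Since s = z, s = u.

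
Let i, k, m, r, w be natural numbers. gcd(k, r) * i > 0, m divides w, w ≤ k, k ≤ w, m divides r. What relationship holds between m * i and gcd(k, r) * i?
m * i ≤ gcd(k, r) * i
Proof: Since w ≤ k and k ≤ w, w = k. m divides w, so m divides k. Because m divides r, m divides gcd(k, r). Then m * i divides gcd(k, r) * i. Since gcd(k, r) * i > 0, m * i ≤ gcd(k, r) * i.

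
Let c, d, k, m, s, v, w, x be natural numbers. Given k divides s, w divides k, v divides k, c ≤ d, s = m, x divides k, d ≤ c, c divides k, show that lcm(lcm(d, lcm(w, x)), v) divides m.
c ≤ d and d ≤ c, hence c = d. c divides k, so d divides k. Because w divides k and x divides k, lcm(w, x) divides k. d divides k, so lcm(d, lcm(w, x)) divides k. v divides k, so lcm(lcm(d, lcm(w, x)), v) divides k. s = m and k divides s, so k divides m. Since lcm(lcm(d, lcm(w, x)), v) divides k, lcm(lcm(d, lcm(w, x)), v) divides m.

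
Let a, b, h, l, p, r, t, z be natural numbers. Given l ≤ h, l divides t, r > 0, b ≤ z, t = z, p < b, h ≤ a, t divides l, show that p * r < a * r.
l divides t and t divides l, thus l = t. t = z, so l = z. From l ≤ h, z ≤ h. b ≤ z, so b ≤ h. From p < b, p < h. From h ≤ a, p < a. From r > 0, by multiplying by a positive, p * r < a * r.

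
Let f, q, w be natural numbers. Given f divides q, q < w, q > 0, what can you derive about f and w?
f < w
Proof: f divides q and q > 0, thus f ≤ q. Since q < w, f < w.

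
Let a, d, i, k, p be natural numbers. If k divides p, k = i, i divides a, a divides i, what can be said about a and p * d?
a divides p * d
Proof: Since i divides a and a divides i, i = a. Since k = i, k = a. Since k divides p, a divides p. Then a divides p * d.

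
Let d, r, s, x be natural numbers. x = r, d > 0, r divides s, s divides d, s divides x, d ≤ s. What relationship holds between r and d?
r = d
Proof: From x = r and s divides x, s divides r. r divides s, so r = s. s divides d and d > 0, therefore s ≤ d. d ≤ s, so s = d. r = s, so r = d.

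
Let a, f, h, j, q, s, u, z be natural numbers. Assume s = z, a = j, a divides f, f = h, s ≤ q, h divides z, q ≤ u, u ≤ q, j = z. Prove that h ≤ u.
Since a = j and j = z, a = z. Since a divides f, z divides f. From f = h, z divides h. Since h divides z, z = h. From s = z, s = h. q ≤ u and u ≤ q, thus q = u. Since s ≤ q, s ≤ u. Since s = h, h ≤ u.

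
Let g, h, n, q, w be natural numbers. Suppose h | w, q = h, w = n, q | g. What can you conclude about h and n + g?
h | n + g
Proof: w = n and h | w, therefore h | n. q = h and q | g, hence h | g. Since h | n, h | n + g.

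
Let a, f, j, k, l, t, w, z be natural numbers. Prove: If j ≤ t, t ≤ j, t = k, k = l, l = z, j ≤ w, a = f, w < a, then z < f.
j ≤ t and t ≤ j, thus j = t. Since t = k, j = k. Since k = l, j = l. From l = z, j = z. Because a = f and w < a, w < f. Since j ≤ w, j < f. j = z, so z < f.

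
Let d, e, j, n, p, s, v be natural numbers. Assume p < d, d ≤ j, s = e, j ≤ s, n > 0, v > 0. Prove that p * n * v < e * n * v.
s = e and j ≤ s, so j ≤ e. Since d ≤ j, d ≤ e. p < d, so p < e. Since n > 0, p * n < e * n. v > 0, so p * n * v < e * n * v.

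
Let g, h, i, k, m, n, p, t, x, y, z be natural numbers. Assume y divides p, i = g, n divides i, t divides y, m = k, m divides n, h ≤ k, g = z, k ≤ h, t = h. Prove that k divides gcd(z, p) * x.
i = g and n divides i, so n divides g. m divides n, so m divides g. g = z, so m divides z. Since m = k, k divides z. h ≤ k and k ≤ h, hence h = k. Because t = h and t divides y, h divides y. From y divides p, h divides p. Since h = k, k divides p. k divides z, so k divides gcd(z, p). Then k divides gcd(z, p) * x.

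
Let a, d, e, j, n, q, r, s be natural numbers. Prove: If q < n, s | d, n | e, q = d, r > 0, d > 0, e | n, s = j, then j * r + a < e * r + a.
s = j and s | d, hence j | d. From d > 0, j ≤ d. From n | e and e | n, n = e. q < n, so q < e. From q = d, d < e. j ≤ d, so j < e. From r > 0, j * r < e * r. Then j * r + a < e * r + a.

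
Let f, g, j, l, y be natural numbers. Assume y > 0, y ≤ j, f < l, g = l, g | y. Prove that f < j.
Because g = l and g | y, l | y. Since y > 0, l ≤ y. f < l, so f < y. Since y ≤ j, f < j.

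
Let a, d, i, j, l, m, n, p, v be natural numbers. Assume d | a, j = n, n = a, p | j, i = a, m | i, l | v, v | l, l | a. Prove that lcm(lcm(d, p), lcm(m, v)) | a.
j = n and n = a, therefore j = a. Because p | j, p | a. From d | a, lcm(d, p) | a. i = a and m | i, thus m | a. l | v and v | l, so l = v. Since l | a, v | a. Since m | a, lcm(m, v) | a. lcm(d, p) | a, so lcm(lcm(d, p), lcm(m, v)) | a.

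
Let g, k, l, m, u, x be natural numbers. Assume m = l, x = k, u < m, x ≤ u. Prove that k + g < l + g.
Because m = l and u < m, u < l. Since x ≤ u, x < l. x = k, so k < l. Then k + g < l + g.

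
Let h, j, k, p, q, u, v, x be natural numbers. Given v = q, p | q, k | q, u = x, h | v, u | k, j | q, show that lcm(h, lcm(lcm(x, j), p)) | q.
Since v = q and h | v, h | q. u | k and k | q, thus u | q. Since u = x, x | q. Since j | q, lcm(x, j) | q. Since p | q, lcm(lcm(x, j), p) | q. Since h | q, lcm(h, lcm(lcm(x, j), p)) | q.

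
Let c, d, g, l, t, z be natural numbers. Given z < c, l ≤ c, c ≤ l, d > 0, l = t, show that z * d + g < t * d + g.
c ≤ l and l ≤ c, hence c = l. l = t, so c = t. Since z < c, z < t. d > 0, so z * d < t * d. Then z * d + g < t * d + g.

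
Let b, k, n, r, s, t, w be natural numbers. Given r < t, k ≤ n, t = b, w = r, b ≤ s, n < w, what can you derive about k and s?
k < s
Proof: Because k ≤ n and n < w, k < w. w = r, so k < r. From t = b and r < t, r < b. Since b ≤ s, r < s. k < r, so k < s.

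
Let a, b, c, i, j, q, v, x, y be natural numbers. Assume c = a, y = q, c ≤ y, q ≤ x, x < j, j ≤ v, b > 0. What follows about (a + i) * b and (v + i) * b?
(a + i) * b < (v + i) * b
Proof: y = q and c ≤ y, thus c ≤ q. x < j and j ≤ v, therefore x < v. Since q ≤ x, q < v. c ≤ q, so c < v. Since c = a, a < v. Then a + i < v + i. Since b > 0, by multiplying by a positive, (a + i) * b < (v + i) * b.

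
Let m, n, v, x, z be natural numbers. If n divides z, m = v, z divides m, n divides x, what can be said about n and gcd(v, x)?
n divides gcd(v, x)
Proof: m = v and z divides m, therefore z divides v. Since n divides z, n divides v. Because n divides x, n divides gcd(v, x).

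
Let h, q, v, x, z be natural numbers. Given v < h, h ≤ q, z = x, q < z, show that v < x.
Since v < h and h ≤ q, v < q. From z = x and q < z, q < x. Since v < q, v < x.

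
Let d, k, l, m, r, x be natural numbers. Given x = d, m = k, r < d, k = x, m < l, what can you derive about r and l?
r < l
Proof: Since k = x and x = d, k = d. m = k and m < l, hence k < l. Since k = d, d < l. Since r < d, r < l.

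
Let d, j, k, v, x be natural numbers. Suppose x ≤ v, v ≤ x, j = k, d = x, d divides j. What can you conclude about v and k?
v divides k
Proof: x ≤ v and v ≤ x, therefore x = v. d = x and d divides j, so x divides j. j = k, so x divides k. Because x = v, v divides k.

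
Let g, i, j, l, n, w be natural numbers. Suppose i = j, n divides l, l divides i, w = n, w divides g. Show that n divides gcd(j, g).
n divides l and l divides i, therefore n divides i. i = j, so n divides j. Since w = n and w divides g, n divides g. n divides j, so n divides gcd(j, g).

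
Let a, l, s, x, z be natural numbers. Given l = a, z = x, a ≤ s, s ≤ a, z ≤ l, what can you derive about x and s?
x ≤ s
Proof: Because a ≤ s and s ≤ a, a = s. l = a, so l = s. z = x and z ≤ l, therefore x ≤ l. Since l = s, x ≤ s.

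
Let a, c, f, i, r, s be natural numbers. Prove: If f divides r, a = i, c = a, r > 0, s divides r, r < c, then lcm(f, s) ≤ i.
From f divides r and s divides r, lcm(f, s) divides r. Because r > 0, lcm(f, s) ≤ r. c = a and a = i, hence c = i. r < c, so r < i. From lcm(f, s) ≤ r, lcm(f, s) < i. Then lcm(f, s) ≤ i.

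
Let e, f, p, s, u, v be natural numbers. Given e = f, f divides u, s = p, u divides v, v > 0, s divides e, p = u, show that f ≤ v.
Because s = p and p = u, s = u. Because e = f and s divides e, s divides f. Since s = u, u divides f. From f divides u, u = f. u divides v and v > 0, therefore u ≤ v. Since u = f, f ≤ v.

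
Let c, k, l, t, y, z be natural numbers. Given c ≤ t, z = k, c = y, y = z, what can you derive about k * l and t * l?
k * l ≤ t * l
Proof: c = y and y = z, thus c = z. c ≤ t, so z ≤ t. z = k, so k ≤ t. Then k * l ≤ t * l.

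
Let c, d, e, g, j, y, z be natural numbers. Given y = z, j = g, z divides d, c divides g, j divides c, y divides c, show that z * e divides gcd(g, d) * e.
j = g and j divides c, so g divides c. c divides g, so c = g. Because y = z and y divides c, z divides c. Since c = g, z divides g. z divides d, so z divides gcd(g, d). Then z * e divides gcd(g, d) * e.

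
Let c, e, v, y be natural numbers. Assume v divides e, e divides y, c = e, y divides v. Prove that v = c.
Since e divides y and y divides v, e divides v. Since v divides e, e = v. Since c = e, c = v. Then v = c.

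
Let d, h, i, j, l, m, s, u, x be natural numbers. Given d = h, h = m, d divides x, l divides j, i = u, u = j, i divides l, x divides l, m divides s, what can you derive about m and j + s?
m divides j + s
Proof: d = h and h = m, hence d = m. d divides x, so m divides x. i = u and u = j, hence i = j. i divides l, so j divides l. l divides j, so l = j. Since x divides l, x divides j. Since m divides x, m divides j. Since m divides s, m divides j + s.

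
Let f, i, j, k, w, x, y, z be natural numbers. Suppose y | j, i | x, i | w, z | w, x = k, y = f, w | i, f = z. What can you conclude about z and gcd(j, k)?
z | gcd(j, k)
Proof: y = f and f = z, hence y = z. y | j, so z | j. i | w and w | i, therefore i = w. Because x = k and i | x, i | k. Since i = w, w | k. Since z | w, z | k. z | j, so z | gcd(j, k).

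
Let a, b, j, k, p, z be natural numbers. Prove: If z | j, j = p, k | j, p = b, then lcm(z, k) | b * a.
From j = p and p = b, j = b. Because z | j and k | j, lcm(z, k) | j. Because j = b, lcm(z, k) | b. Then lcm(z, k) | b * a.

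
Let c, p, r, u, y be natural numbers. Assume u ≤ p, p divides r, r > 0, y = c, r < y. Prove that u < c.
p divides r and r > 0, thus p ≤ r. y = c and r < y, therefore r < c. p ≤ r, so p < c. u ≤ p, so u < c.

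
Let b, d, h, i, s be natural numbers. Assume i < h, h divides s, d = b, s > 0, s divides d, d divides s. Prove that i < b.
s divides d and d divides s, therefore s = d. Since d = b, s = b. From h divides s and s > 0, h ≤ s. Since i < h, i < s. Since s = b, i < b.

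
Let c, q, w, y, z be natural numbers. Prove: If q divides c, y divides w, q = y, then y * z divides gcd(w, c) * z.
Since q = y and q divides c, y divides c. Since y divides w, y divides gcd(w, c). Then y * z divides gcd(w, c) * z.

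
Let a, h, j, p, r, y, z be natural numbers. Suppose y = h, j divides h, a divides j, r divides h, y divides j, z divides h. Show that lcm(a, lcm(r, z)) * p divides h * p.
Since y = h and y divides j, h divides j. j divides h, so j = h. Since a divides j, a divides h. Since r divides h and z divides h, lcm(r, z) divides h. a divides h, so lcm(a, lcm(r, z)) divides h. Then lcm(a, lcm(r, z)) * p divides h * p.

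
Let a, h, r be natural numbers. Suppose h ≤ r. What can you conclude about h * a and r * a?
h * a ≤ r * a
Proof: Since h ≤ r, by multiplying by a non-negative, h * a ≤ r * a.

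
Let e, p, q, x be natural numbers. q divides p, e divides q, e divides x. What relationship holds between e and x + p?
e divides x + p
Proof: From e divides q and q divides p, e divides p. Since e divides x, e divides x + p.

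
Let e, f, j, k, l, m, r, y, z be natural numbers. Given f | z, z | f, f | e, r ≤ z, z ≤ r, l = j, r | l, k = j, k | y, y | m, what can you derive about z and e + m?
z | e + m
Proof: f | z and z | f, thus f = z. Since f | e, z | e. r ≤ z and z ≤ r, hence r = z. From l = j and r | l, r | j. Because k | y and y | m, k | m. Since k = j, j | m. r | j, so r | m. r = z, so z | m. z | e, so z | e + m.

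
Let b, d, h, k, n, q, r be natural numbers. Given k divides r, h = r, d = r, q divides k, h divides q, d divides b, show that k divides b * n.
h = r and h divides q, hence r divides q. q divides k, so r divides k. k divides r, so r = k. d = r, so d = k. d divides b, so k divides b. Then k divides b * n.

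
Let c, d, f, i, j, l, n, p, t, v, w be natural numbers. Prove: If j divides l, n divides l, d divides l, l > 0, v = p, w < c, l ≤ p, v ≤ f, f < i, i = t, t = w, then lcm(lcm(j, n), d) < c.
j divides l and n divides l, hence lcm(j, n) divides l. d divides l, so lcm(lcm(j, n), d) divides l. Since l > 0, lcm(lcm(j, n), d) ≤ l. Since l ≤ p, lcm(lcm(j, n), d) ≤ p. Because v = p and v ≤ f, p ≤ f. i = t and t = w, hence i = w. Since f < i, f < w. Because p ≤ f, p < w. lcm(lcm(j, n), d) ≤ p, so lcm(lcm(j, n), d) < w. Since w < c, lcm(lcm(j, n), d) < c.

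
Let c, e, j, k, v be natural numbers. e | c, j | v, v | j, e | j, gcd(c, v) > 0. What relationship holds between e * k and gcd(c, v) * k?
e * k ≤ gcd(c, v) * k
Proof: j | v and v | j, therefore j = v. e | j, so e | v. Since e | c, e | gcd(c, v). gcd(c, v) > 0, so e ≤ gcd(c, v). Then e * k ≤ gcd(c, v) * k.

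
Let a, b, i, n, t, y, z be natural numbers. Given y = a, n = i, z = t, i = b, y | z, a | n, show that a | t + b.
y = a and y | z, therefore a | z. Since z = t, a | t. n = i and i = b, hence n = b. a | n, so a | b. Since a | t, a | t + b.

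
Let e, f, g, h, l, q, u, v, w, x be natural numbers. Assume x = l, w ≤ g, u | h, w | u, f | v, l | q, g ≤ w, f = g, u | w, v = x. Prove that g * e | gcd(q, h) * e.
v = x and f | v, hence f | x. From x = l, f | l. l | q, so f | q. Because f = g, g | q. From u | w and w | u, u = w. From w ≤ g and g ≤ w, w = g. u = w, so u = g. From u | h, g | h. From g | q, g | gcd(q, h). Then g * e | gcd(q, h) * e.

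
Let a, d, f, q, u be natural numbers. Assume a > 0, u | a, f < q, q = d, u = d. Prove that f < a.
From q = d and f < q, f < d. u = d and u | a, therefore d | a. a > 0, so d ≤ a. Since f < d, f < a.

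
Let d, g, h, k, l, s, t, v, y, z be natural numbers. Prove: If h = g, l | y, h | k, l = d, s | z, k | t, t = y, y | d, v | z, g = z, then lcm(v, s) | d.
From v | z and s | z, lcm(v, s) | z. l = d and l | y, hence d | y. y | d, so y = d. Since h = g and g = z, h = z. h | k and k | t, thus h | t. Since t = y, h | y. h = z, so z | y. Since y = d, z | d. Because lcm(v, s) | z, lcm(v, s) | d.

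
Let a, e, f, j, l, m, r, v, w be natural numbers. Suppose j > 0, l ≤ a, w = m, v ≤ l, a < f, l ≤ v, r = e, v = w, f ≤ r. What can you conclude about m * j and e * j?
m * j < e * j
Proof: v = w and w = m, hence v = m. l ≤ v and v ≤ l, therefore l = v. From l ≤ a and a < f, l < f. Since l = v, v < f. Since v = m, m < f. f ≤ r, so m < r. r = e, so m < e. j > 0, so m * j < e * j.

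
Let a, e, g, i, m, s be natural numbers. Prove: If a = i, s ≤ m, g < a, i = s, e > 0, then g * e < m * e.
Because a = i and i = s, a = s. Since g < a, g < s. From s ≤ m, g < m. Since e > 0, g * e < m * e.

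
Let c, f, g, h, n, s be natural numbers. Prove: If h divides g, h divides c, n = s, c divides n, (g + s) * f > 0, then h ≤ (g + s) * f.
n = s and c divides n, hence c divides s. Since h divides c, h divides s. h divides g, so h divides g + s. Then h divides (g + s) * f. Since (g + s) * f > 0, h ≤ (g + s) * f.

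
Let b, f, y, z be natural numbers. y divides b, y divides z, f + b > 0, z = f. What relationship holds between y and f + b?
y ≤ f + b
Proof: z = f and y divides z, thus y divides f. y divides b, so y divides f + b. Since f + b > 0, y ≤ f + b.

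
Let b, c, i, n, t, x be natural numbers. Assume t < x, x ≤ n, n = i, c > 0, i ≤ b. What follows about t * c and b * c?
t * c < b * c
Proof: Since n = i and x ≤ n, x ≤ i. From t < x, t < i. i ≤ b, so t < b. c > 0, so t * c < b * c.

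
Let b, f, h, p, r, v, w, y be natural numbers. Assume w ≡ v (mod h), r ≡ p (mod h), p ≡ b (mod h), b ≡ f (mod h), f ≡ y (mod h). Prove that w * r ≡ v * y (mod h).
r ≡ p (mod h) and p ≡ b (mod h), therefore r ≡ b (mod h). Since b ≡ f (mod h), r ≡ f (mod h). f ≡ y (mod h), so r ≡ y (mod h). Using w ≡ v (mod h) and multiplying congruences, w * r ≡ v * y (mod h).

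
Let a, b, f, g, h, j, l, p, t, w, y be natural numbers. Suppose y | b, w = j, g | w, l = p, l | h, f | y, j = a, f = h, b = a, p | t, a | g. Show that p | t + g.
Because w = j and j = a, w = a. From g | w, g | a. Since a | g, a = g. Since b = a, b = g. f | y and y | b, so f | b. f = h, so h | b. Since l | h, l | b. b = g, so l | g. From l = p, p | g. Since p | t, p | t + g.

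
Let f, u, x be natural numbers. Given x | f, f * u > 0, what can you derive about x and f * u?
x ≤ f * u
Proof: x | f, thus x | f * u. f * u > 0, so x ≤ f * u.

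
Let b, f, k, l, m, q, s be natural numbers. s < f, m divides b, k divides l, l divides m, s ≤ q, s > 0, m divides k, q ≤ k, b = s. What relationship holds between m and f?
m < f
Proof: Because k divides l and l divides m, k divides m. Since m divides k, k = m. Because s ≤ q and q ≤ k, s ≤ k. From k = m, s ≤ m. b = s and m divides b, so m divides s. Since s > 0, m ≤ s. s ≤ m, so s = m. s < f, so m < f.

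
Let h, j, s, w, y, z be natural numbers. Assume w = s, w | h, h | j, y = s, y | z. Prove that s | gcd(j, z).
w = s and w | h, thus s | h. h | j, so s | j. Because y = s and y | z, s | z. s | j, so s | gcd(j, z).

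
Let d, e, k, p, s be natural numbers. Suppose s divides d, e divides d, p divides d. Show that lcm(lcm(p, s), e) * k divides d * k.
Because p divides d and s divides d, lcm(p, s) divides d. Since e divides d, lcm(lcm(p, s), e) divides d. Then lcm(lcm(p, s), e) * k divides d * k.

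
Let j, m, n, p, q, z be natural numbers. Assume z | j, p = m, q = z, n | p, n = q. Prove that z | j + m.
Because n = q and q = z, n = z. Since p = m and n | p, n | m. n = z, so z | m. z | j, so z | j + m.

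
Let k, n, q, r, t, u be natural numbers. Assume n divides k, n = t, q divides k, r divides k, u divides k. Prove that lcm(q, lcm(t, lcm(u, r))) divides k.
n = t and n divides k, thus t divides k. u divides k and r divides k, thus lcm(u, r) divides k. t divides k, so lcm(t, lcm(u, r)) divides k. q divides k, so lcm(q, lcm(t, lcm(u, r))) divides k.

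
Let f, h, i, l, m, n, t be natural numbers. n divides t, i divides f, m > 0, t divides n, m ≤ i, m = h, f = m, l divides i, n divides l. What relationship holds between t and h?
t divides h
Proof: n divides t and t divides n, therefore n = t. f = m and i divides f, thus i divides m. Since m > 0, i ≤ m. Because m ≤ i, i = m. Because m = h, i = h. n divides l and l divides i, hence n divides i. Since i = h, n divides h. n = t, so t divides h.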